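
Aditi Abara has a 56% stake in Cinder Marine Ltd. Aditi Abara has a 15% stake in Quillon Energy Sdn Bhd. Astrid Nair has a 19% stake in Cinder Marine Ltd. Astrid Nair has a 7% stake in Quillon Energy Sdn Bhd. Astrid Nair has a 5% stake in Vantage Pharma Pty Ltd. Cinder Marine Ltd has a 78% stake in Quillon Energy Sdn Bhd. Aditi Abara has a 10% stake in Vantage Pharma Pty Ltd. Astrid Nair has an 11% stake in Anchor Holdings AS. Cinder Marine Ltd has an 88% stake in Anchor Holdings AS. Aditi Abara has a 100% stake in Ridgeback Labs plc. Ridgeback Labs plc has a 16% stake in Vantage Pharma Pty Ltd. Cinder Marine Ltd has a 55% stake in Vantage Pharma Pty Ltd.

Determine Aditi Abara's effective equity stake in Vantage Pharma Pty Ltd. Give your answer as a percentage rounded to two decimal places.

Aditi reaches Vantage along 3 paths.
Direct stake: 10% = 10%.
Via Ridgeback: 100% × 16% = 16%.
Via Cinder: 56% × 55% = 30.8%.
Total: 10% + 16% + 30.8% = 56.8%.
Rounded: 56.80%.

56.80%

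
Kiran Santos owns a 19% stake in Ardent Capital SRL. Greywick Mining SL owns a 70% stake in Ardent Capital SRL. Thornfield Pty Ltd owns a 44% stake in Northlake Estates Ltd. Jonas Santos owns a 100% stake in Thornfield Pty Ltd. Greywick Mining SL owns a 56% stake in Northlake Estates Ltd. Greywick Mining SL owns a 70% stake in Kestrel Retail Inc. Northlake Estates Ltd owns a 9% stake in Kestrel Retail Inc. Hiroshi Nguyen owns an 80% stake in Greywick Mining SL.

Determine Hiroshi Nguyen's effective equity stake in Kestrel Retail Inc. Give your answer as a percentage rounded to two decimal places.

60.03%

Hiroshi reaches Kestrel along 2 paths.
Via Greywick → Northlake: 80% × 56% × 9% = 4.032%.
Via Greywick: 80% × 70% = 56%.
Total: 4.032% + 56% = 60.032%.
Rounded: 60.03%.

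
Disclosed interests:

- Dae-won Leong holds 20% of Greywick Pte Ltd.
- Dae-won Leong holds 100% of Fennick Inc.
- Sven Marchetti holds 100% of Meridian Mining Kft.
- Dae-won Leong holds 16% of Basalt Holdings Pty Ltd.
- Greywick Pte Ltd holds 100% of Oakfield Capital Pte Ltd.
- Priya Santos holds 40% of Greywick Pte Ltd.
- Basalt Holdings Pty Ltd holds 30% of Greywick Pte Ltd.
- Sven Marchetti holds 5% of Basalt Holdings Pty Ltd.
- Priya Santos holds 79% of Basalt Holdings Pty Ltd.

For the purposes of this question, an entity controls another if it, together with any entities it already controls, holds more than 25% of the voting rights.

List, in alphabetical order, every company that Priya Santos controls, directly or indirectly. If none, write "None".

Priya holds 79% of Basalt, so Priya controls Basalt.
Basalt and Priya together hold 30% + 40% = 70% of Greywick, so Priya controls Greywick.
Greywick holds 100% of Oakfield, so Priya controls Oakfield.
No other company's threshold is met.

Basalt Holdings Pty Ltd, Greywick Pte Ltd, Oakfield Capital Pte Ltd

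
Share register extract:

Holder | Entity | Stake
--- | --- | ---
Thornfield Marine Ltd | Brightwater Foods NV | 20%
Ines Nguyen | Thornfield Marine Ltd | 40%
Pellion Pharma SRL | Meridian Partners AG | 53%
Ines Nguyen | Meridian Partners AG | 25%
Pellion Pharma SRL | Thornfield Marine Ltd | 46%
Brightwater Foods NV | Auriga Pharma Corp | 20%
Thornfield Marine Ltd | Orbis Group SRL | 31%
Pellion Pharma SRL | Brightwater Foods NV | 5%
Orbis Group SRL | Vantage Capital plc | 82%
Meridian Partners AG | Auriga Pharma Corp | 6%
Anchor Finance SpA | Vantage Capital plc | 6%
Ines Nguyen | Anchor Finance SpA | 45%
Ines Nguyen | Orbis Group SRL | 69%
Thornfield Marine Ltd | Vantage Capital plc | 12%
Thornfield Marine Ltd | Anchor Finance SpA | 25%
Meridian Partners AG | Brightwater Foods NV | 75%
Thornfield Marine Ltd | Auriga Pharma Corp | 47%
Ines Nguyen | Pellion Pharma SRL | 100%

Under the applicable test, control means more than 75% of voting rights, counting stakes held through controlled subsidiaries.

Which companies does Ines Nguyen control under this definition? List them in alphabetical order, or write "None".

Ines holds 100% of Pellion, so Ines controls Pellion.
Pellion and Ines together hold 46% + 40% = 86% of Thornfield, so Ines controls Thornfield.
Pellion and Ines together hold 53% + 25% = 78% of Meridian, so Ines controls Meridian.
Meridian and Thornfield and Pellion together hold 75% + 20% + 5% = 100% of Brightwater, so Ines controls Brightwater.
Ines and Thornfield together hold 69% + 31% = 100% of Orbis, so Ines controls Orbis.
Thornfield and Orbis together hold 12% + 82% = 94% of Vantage, so Ines controls Vantage.
No other company's threshold is met.

Brightwater Foods NV, Meridian Partners AG, Orbis Group SRL, Pellion Pharma SRL, Thornfield Marine Ltd, Vantage Capital plc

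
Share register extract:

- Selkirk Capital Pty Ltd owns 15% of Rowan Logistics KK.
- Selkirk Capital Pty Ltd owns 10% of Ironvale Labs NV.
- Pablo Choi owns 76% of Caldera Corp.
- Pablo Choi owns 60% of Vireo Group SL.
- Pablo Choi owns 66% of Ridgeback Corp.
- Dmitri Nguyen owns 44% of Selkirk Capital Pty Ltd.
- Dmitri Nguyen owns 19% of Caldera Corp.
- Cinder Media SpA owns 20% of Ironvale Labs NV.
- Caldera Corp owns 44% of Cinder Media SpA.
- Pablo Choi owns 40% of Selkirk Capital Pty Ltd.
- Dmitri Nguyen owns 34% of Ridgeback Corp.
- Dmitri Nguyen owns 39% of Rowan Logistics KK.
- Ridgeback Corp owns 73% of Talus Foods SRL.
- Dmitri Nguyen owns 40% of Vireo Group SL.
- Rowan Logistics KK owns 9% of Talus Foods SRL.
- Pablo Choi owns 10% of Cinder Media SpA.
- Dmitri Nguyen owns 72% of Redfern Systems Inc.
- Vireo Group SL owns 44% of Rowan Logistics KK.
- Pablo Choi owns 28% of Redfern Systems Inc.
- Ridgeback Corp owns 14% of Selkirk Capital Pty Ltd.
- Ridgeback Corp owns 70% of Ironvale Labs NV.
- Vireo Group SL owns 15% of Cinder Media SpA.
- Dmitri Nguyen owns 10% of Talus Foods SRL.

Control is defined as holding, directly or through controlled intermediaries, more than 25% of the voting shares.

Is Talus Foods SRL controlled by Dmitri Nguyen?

Yes

Dmitri holds 34% of Ridgeback, so Dmitri controls Ridgeback.
Ridgeback and Dmitri together hold 14% + 44% = 58% of Selkirk, so Dmitri controls Selkirk.
Dmitri holds 40% of Vireo, so Dmitri controls Vireo.
Dmitri and Vireo and Selkirk together hold 39% + 44% + 15% = 98% of Rowan, so Dmitri controls Rowan.
Ridgeback and Dmitri and Rowan together hold 73% + 10% + 9% = 92% of Talus, so Dmitri controls Talus.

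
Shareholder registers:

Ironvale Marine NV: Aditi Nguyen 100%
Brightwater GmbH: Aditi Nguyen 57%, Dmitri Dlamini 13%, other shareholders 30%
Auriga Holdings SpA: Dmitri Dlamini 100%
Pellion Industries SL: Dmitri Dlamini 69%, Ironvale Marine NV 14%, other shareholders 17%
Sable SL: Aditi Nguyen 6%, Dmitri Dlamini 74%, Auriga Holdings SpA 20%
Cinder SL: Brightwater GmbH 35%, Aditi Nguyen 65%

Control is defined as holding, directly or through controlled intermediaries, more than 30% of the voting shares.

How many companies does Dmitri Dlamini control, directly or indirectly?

Dmitri holds 100% of Auriga, so Dmitri controls Auriga.
Dmitri holds 69% of Pellion, so Dmitri controls Pellion.
Dmitri and Auriga together hold 74% + 20% = 94% of Sable, so Dmitri controls Sable.
No other company's threshold is met.
Dmitri controls 3 companies.

3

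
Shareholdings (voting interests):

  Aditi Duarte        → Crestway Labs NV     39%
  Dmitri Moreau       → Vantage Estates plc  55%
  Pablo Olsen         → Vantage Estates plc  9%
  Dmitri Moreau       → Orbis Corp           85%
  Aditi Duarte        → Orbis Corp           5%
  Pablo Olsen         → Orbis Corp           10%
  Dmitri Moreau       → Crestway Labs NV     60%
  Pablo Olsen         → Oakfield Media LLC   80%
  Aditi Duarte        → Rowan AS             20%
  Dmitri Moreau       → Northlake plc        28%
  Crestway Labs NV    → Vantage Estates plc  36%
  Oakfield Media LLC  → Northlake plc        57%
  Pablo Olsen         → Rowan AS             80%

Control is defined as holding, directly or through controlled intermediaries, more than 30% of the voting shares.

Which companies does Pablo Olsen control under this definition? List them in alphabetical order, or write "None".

Northlake plc, Oakfield Media LLC, Rowan AS

Pablo holds 80% of Oakfield, so Pablo controls Oakfield.
Pablo holds 80% of Rowan, so Pablo controls Rowan.
Oakfield holds 57% of Northlake, so Pablo controls Northlake.
No other company's threshold is met.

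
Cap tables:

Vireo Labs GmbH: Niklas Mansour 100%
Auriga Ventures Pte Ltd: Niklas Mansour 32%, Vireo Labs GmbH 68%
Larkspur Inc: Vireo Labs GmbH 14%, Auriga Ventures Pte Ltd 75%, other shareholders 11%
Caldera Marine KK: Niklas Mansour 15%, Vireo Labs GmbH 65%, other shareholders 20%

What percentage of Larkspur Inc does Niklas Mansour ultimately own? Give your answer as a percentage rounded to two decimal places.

Niklas reaches Larkspur along 3 paths.
Via Vireo: 100% × 14% = 14%.
Via Auriga: 32% × 75% = 24%.
Via Vireo → Auriga: 100% × 68% × 75% = 51%.
Total: 14% + 24% + 51% = 89%.
Rounded: 89.00%.

89.00%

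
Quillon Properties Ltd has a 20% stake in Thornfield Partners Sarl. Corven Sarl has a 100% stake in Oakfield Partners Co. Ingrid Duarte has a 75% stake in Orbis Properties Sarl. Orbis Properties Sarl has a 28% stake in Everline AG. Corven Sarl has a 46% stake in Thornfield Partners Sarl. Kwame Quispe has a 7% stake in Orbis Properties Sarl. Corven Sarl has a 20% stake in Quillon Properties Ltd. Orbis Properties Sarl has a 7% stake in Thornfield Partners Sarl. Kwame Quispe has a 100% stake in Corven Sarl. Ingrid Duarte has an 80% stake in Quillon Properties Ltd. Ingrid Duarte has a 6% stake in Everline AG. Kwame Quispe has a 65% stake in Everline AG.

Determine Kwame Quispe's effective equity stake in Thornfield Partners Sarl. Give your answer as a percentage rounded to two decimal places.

50.49%

Kwame reaches Thornfield along 3 paths.
Via Corven: 100% × 46% = 46%.
Via Corven → Quillon: 100% × 20% × 20% = 4%.
Via Orbis: 7% × 7% = 0.49%.
Total: 46% + 4% + 0.49% = 50.49%.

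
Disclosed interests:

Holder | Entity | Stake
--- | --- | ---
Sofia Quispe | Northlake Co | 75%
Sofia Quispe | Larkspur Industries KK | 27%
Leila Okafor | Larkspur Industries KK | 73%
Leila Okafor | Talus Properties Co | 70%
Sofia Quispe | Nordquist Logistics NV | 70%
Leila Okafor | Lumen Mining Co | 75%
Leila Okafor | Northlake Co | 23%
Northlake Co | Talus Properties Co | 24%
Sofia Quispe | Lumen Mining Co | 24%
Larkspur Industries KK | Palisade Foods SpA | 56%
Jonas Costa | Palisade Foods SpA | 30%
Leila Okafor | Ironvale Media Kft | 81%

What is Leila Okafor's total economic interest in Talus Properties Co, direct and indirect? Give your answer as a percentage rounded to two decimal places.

Leila reaches Talus along 2 paths.
Direct stake: 70% = 70%.
Via Northlake: 23% × 24% = 5.52%.
Total: 70% + 5.52% = 75.52%.

75.52%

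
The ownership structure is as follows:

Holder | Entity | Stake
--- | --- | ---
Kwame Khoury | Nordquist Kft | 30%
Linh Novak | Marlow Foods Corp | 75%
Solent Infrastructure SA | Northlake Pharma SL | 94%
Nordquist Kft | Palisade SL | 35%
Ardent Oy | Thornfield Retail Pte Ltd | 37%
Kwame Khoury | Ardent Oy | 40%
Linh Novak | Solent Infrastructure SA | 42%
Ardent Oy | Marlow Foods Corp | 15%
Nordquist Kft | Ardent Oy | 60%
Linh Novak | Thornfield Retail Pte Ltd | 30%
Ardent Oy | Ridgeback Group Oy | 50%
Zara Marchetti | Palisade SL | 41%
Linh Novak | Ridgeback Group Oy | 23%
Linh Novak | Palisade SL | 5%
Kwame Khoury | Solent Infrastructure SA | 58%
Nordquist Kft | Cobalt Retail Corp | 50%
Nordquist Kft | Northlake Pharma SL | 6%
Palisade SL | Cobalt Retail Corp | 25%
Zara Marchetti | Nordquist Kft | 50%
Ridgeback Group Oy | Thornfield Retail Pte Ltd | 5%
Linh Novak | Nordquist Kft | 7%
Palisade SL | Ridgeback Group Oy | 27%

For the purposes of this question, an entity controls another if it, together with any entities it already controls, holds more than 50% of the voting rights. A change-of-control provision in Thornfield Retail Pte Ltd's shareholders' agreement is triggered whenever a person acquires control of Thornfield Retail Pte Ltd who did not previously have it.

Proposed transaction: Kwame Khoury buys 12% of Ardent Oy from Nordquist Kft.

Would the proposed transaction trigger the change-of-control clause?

The purchase adds only to Kwame's holdings (Nordquist's stake shrinks), so Kwame is the only person who could newly come to control Thornfield.
Kwame holds 58% of Solent, so Kwame controls Solent.
Solent holds 94% of Northlake, so Kwame controls Northlake.
Neither Kwame nor any entity Kwame controls holds any voting interest in Thornfield.
So before the transaction, Kwame does not control Thornfield.
After the purchase, Kwame's direct stake in Ardent rises to 40% + 12% = 52%, and Nordquist's stake falls to 48%.
Kwame holds 52% of Ardent, so Kwame controls Ardent.
After the transaction, Kwame's side holds 37% of Thornfield, not > 50%, so Kwame still does not control Thornfield.
No new person acquires control, so the clause is not triggered.

No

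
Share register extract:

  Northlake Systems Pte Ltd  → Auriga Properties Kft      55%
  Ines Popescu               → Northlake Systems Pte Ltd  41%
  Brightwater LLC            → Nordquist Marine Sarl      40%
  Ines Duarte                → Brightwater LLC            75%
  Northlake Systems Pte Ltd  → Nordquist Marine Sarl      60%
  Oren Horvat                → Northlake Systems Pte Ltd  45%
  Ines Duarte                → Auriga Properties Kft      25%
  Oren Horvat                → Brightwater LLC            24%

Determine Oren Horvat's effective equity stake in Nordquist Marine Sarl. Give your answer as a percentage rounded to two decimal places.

36.60%

Oren reaches Nordquist along 2 paths.
Via Northlake: 45% × 60% = 27%.
Via Brightwater: 24% × 40% = 9.6%.
Total: 27% + 9.6% = 36.6%.
Rounded: 36.60%.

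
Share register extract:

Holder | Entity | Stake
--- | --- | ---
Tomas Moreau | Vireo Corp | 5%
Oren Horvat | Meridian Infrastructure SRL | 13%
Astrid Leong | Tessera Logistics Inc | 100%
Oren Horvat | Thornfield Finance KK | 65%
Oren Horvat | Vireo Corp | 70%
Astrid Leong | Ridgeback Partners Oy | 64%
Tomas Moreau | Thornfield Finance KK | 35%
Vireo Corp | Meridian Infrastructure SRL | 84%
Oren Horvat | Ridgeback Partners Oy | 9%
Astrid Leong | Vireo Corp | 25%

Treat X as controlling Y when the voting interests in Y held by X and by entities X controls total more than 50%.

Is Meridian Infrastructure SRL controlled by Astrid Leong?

No

Astrid holds 64% of Ridgeback, so Astrid controls Ridgeback.
Astrid holds 100% of Tessera, so Astrid controls Tessera.
Neither Astrid nor any entity Astrid controls holds any voting interest in Meridian.
So Astrid does not control Meridian.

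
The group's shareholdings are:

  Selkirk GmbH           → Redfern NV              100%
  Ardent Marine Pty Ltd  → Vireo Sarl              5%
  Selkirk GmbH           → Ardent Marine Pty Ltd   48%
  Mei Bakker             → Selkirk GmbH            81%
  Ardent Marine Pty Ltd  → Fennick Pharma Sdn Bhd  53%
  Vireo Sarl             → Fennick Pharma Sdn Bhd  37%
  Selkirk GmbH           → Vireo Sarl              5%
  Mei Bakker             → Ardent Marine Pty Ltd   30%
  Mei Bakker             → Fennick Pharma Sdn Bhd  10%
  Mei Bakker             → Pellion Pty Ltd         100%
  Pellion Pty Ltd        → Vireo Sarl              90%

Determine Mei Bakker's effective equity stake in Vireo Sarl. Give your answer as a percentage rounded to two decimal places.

Mei reaches Vireo along 4 paths.
Via Selkirk: 81% × 5% = 4.05%.
Via Selkirk → Ardent: 81% × 48% × 5% = 1.944%.
Via Ardent: 30% × 5% = 1.5%.
Via Pellion: 100% × 90% = 90%.
Total: 4.05% + 1.944% + 1.5% + 90% = 97.494%.
Rounded: 97.49%.

97.49%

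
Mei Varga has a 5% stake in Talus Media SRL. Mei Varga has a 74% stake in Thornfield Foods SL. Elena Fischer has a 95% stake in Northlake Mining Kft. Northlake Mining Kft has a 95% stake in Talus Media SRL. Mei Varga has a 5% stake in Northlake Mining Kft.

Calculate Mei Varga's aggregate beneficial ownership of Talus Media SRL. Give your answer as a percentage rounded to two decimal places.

Mei reaches Talus along 2 paths.
Via Northlake: 5% × 95% = 4.75%.
Direct stake: 5% = 5%.
Total: 4.75% + 5% = 9.75%.

9.75%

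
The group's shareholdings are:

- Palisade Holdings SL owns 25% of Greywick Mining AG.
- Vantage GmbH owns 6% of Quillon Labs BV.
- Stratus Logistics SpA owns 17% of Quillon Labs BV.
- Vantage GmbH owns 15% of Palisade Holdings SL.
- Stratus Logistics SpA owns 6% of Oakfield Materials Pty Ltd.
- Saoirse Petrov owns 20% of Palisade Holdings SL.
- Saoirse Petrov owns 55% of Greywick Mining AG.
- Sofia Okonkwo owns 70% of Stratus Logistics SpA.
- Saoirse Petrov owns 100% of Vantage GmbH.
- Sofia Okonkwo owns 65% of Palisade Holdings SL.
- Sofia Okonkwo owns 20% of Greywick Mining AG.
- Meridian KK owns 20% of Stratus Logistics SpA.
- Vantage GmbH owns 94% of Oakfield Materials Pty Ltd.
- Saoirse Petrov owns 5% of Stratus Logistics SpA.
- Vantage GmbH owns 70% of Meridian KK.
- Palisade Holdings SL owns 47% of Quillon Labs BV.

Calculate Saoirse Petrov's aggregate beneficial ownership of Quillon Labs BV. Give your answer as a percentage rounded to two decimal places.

Saoirse reaches Quillon along 5 paths.
Via Vantage → Palisade: 100% × 15% × 47% = 7.05%.
Via Palisade: 20% × 47% = 9.4%.
Via Vantage → Meridian → Stratus: 100% × 70% × 20% × 17% = 2.38%.
Via Stratus: 5% × 17% = 0.85%.
Via Vantage: 100% × 6% = 6%.
Total: 7.05% + 9.4% + 2.38% + 0.85% + 6% = 25.68%.

25.68%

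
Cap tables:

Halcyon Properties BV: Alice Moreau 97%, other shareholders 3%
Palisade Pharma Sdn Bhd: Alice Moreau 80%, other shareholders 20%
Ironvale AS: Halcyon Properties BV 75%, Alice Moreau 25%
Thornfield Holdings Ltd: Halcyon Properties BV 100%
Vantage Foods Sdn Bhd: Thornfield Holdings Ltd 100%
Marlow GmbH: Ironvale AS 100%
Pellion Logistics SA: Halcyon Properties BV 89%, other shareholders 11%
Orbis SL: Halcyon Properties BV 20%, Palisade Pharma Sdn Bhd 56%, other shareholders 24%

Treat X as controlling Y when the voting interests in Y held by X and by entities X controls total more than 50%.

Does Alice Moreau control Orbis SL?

Yes

Alice holds 97% of Halcyon, so Alice controls Halcyon.
Alice holds 80% of Palisade, so Alice controls Palisade.
Halcyon and Palisade together hold 20% + 56% = 76% of Orbis, so Alice controls Orbis.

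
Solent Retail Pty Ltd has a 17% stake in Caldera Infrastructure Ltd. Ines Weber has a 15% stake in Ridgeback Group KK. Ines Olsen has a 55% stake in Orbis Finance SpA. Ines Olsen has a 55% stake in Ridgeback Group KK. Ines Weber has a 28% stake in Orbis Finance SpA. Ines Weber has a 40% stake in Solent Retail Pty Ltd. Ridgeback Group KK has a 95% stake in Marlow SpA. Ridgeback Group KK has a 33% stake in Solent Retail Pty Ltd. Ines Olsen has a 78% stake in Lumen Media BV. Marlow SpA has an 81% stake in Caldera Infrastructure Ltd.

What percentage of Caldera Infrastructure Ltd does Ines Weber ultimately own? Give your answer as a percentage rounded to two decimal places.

Ines Weber reaches Caldera along 3 paths.
Via Ridgeback → Marlow: 15% × 95% × 81% = 11.5425%.
Via Ridgeback → Solent: 15% × 33% × 17% = 0.8415%.
Via Solent: 40% × 17% = 6.8%.
Total: 11.5425% + 0.8415% + 6.8% = 19.184%.
Rounded: 19.18%.

19.18%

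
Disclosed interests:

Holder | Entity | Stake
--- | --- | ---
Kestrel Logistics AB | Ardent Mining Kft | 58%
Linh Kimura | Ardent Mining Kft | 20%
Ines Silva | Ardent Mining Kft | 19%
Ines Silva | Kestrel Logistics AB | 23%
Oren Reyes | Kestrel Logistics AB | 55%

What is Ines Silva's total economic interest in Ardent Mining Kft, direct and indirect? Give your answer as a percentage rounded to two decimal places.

32.34%

Ines reaches Ardent along 2 paths.
Via Kestrel: 23% × 58% = 13.34%.
Direct stake: 19% = 19%.
Total: 13.34% + 19% = 32.34%.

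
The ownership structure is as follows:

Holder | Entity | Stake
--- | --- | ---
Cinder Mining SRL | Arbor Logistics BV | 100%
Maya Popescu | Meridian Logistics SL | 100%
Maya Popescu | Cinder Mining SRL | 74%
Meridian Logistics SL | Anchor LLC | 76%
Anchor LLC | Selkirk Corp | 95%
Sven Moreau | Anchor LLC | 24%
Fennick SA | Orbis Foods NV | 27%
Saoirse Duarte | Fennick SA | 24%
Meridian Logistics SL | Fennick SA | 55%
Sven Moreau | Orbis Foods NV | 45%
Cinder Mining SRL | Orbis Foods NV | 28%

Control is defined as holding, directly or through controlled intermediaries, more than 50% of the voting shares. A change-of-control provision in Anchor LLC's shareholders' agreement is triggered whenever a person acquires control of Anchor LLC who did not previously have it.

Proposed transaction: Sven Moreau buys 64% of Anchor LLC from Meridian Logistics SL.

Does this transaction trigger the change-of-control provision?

The purchase adds only to Sven's holdings (Meridian's stake shrinks), so Sven is the only person who could newly come to control Anchor.
Sven's largest direct stake is 45% in Orbis, which does not meet the threshold, so Sven controls no company.
In Anchor, Sven's side holds only 24%, not > 50%.
So before the transaction, Sven does not control Anchor.
After the purchase, Sven's direct stake in Anchor rises to 24% + 64% = 88%, and Meridian's stake falls to 12%.
Sven holds 88% of Anchor, so Sven controls Anchor.
Sven did not control Anchor before and does after, so the clause is triggered.

Yes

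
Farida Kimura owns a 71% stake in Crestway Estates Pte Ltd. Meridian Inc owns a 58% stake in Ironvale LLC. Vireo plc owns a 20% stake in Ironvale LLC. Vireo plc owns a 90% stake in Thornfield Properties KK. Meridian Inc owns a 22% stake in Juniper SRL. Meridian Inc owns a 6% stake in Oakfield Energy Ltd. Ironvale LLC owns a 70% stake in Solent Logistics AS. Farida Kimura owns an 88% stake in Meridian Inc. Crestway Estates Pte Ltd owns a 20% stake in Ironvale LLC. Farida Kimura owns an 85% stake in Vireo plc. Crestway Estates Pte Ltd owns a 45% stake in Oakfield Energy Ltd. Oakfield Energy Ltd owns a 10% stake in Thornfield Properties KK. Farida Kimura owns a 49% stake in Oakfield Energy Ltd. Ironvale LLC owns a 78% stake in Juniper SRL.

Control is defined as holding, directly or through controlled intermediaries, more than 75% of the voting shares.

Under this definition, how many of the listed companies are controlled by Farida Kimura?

Farida holds 88% of Meridian, so Farida controls Meridian.
Farida holds 85% of Vireo, so Farida controls Vireo.
Vireo and Meridian together hold 20% + 58% = 78% of Ironvale, so Farida controls Ironvale.
Vireo holds 90% of Thornfield, so Farida controls Thornfield.
Meridian and Ironvale together hold 22% + 78% = 100% of Juniper, so Farida controls Juniper.
No other company's threshold is met.
Farida controls 5 companies.

5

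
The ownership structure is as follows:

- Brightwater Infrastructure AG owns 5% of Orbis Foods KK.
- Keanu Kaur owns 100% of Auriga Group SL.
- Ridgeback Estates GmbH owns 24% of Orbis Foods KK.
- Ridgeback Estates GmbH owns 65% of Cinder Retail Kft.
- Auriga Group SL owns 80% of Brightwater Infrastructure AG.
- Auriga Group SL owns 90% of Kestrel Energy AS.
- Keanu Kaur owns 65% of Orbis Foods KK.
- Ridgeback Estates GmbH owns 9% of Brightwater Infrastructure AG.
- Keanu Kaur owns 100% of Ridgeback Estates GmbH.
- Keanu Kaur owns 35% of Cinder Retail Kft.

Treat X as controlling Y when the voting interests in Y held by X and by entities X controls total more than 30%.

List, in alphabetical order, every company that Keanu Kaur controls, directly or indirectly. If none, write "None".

Keanu holds 100% of Ridgeback, so Keanu controls Ridgeback.
Keanu holds 100% of Auriga, so Keanu controls Auriga.
Auriga and Ridgeback together hold 80% + 9% = 89% of Brightwater, so Keanu controls Brightwater.
Keanu and Ridgeback together hold 35% + 65% = 100% of Cinder, so Keanu controls Cinder.
Brightwater and Ridgeback and Keanu together hold 5% + 24% + 65% = 94% of Orbis, so Keanu controls Orbis.
Auriga holds 90% of Kestrel, so Keanu controls Kestrel.

Auriga Group SL, Brightwater Infrastructure AG, Cinder Retail Kft, Kestrel Energy AS, Orbis Foods KK, Ridgeback Estates GmbH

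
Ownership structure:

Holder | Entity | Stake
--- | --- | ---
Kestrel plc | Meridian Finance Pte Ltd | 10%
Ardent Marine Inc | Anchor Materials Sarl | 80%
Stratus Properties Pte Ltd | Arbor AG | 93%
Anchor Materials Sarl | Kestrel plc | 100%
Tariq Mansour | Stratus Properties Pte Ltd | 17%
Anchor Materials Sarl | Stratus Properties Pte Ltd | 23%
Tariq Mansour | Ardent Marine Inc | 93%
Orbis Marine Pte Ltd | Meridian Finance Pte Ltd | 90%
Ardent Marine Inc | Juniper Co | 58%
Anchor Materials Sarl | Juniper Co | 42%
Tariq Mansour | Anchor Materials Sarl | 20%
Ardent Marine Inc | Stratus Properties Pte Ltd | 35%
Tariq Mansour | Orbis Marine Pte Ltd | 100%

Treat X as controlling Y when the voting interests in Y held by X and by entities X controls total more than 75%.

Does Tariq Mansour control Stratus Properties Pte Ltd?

No

Tariq holds 93% of Ardent, so Tariq controls Ardent.
Tariq and Ardent together hold 20% + 80% = 100% of Anchor, so Tariq controls Anchor.
Anchor holds 100% of Kestrel, so Tariq controls Kestrel.
Ardent and Anchor together hold 58% + 42% = 100% of Juniper, so Tariq controls Juniper.
Tariq holds 100% of Orbis, so Tariq controls Orbis.
Orbis and Kestrel together hold 90% + 10% = 100% of Meridian, so Tariq controls Meridian.
In Stratus, Tariq's side holds only 23% + 35% + 17% = 75%, not > 75%.
So Tariq does not control Stratus.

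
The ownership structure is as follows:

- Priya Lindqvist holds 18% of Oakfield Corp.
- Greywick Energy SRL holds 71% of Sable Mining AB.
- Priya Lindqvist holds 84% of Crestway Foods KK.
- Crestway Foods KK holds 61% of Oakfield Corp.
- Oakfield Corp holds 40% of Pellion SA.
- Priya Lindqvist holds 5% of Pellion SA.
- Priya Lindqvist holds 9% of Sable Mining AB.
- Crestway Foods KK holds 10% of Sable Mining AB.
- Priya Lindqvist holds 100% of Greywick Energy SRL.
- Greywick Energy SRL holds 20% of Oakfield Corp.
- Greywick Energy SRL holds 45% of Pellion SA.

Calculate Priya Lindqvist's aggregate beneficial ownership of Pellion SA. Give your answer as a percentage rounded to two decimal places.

Priya reaches Pellion along 5 paths.
Direct stake: 5% = 5%.
Via Greywick: 100% × 45% = 45%.
Via Greywick → Oakfield: 100% × 20% × 40% = 8%.
Via Crestway → Oakfield: 84% × 61% × 40% = 20.496%.
Via Oakfield: 18% × 40% = 7.2%.
Total: 5% + 45% + 8% + 20.496% + 7.2% = 85.696%.
Rounded: 85.70%.

85.70%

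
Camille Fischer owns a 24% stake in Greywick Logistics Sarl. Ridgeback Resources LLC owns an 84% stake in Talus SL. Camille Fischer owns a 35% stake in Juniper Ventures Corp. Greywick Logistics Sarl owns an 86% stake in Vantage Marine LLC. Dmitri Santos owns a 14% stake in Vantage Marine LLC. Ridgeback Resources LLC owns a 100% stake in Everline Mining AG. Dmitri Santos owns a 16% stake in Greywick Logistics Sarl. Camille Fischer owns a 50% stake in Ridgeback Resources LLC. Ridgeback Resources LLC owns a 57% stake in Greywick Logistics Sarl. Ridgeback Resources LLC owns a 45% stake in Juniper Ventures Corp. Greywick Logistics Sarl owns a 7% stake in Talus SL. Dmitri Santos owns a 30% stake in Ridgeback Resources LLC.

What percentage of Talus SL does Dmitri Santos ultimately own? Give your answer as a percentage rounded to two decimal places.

27.52%

Dmitri reaches Talus along 3 paths.
Via Ridgeback → Greywick: 30% × 57% × 7% = 1.197%.
Via Greywick: 16% × 7% = 1.12%.
Via Ridgeback: 30% × 84% = 25.2%.
Total: 1.197% + 1.12% + 25.2% = 27.517%.
Rounded: 27.52%.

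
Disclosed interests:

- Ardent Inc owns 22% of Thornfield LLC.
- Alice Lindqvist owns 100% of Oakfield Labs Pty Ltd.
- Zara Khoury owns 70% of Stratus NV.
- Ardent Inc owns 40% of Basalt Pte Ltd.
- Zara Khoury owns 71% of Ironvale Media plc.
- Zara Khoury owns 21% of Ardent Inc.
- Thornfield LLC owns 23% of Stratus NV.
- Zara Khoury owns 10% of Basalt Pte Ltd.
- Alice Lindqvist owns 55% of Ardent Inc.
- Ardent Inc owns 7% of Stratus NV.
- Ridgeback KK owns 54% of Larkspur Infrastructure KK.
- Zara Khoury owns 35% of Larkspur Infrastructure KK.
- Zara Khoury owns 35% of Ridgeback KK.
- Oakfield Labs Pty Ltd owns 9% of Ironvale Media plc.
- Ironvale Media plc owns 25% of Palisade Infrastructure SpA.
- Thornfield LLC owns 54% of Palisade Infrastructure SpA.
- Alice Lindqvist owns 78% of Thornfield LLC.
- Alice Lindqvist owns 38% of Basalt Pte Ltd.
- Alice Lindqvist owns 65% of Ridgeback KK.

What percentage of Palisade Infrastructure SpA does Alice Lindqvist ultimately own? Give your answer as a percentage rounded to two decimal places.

Alice reaches Palisade along 3 paths.
Via Ardent → Thornfield: 55% × 22% × 54% = 6.534%.
Via Thornfield: 78% × 54% = 42.12%.
Via Oakfield → Ironvale: 100% × 9% × 25% = 2.25%.
Total: 6.534% + 42.12% + 2.25% = 50.904%.
Rounded: 50.90%.

50.90%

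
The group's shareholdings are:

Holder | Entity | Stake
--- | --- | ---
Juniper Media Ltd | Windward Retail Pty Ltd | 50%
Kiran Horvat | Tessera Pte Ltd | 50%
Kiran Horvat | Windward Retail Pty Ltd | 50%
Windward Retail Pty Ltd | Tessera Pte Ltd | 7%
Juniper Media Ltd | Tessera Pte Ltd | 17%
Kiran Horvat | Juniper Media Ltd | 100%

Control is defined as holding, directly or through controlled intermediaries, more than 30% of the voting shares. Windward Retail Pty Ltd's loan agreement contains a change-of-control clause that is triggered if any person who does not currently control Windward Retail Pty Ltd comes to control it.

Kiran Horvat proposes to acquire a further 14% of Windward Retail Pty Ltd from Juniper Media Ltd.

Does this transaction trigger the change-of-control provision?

The purchase adds only to Kiran's holdings (Juniper's stake shrinks), so Kiran is the only person who could newly come to control Windward.
Kiran holds 100% of Juniper, so Kiran controls Juniper.
Juniper and Kiran together hold 50% + 50% = 100% of Windward, so Kiran controls Windward.
So Kiran already controls Windward before the transaction.
After the purchase, Kiran's direct stake in Windward rises to 50% + 14% = 64%, and Juniper's stake falls to 36%.
Kiran controlled Windward already, so this is not a new person acquiring control; every other person's position is unchanged or reduced.
No new person acquires control, so the clause is not triggered.

No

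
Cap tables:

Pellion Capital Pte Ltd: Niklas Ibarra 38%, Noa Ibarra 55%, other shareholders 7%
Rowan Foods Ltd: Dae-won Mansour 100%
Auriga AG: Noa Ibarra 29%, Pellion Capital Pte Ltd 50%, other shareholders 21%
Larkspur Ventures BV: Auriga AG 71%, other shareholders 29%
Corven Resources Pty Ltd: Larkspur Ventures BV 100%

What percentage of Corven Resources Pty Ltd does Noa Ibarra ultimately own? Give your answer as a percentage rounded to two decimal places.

Noa reaches Corven along 2 paths.
Via Auriga → Larkspur: 29% × 71% × 100% = 20.59%.
Via Pellion → Auriga → Larkspur: 55% × 50% × 71% × 100% = 19.525%.
Total: 20.59% + 19.525% = 40.115%.
Rounded: 40.12%.

40.12%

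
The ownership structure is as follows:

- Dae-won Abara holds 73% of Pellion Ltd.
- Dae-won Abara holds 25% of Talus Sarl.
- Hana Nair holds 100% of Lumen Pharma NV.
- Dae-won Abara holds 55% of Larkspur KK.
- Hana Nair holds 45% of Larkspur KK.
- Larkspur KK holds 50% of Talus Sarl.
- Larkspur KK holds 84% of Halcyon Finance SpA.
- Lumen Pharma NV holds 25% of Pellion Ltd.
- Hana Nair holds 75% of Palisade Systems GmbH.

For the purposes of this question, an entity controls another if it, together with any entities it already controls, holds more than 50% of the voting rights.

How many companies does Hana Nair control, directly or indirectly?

2

Hana holds 75% of Palisade, so Hana controls Palisade.
Hana holds 100% of Lumen, so Hana controls Lumen.
No other company's threshold is met.
Hana controls 2 companies.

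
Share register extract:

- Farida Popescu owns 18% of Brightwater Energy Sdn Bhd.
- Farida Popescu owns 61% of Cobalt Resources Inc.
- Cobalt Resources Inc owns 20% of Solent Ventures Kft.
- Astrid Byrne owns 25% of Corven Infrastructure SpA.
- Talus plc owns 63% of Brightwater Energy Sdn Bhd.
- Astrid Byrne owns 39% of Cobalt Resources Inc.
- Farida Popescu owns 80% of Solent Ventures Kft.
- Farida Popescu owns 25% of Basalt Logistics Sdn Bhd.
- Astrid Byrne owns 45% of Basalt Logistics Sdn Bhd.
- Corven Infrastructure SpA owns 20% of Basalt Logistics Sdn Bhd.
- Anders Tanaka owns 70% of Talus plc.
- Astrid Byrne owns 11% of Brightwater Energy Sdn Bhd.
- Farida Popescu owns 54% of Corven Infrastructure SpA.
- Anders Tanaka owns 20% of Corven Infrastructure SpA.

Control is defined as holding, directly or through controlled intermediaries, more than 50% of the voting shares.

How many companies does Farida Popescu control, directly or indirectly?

Farida holds 54% of Corven, so Farida controls Corven.
Farida holds 61% of Cobalt, so Farida controls Cobalt.
Cobalt and Farida together hold 20% + 80% = 100% of Solent, so Farida controls Solent.
No other company's threshold is met.
Farida controls 3 companies.

3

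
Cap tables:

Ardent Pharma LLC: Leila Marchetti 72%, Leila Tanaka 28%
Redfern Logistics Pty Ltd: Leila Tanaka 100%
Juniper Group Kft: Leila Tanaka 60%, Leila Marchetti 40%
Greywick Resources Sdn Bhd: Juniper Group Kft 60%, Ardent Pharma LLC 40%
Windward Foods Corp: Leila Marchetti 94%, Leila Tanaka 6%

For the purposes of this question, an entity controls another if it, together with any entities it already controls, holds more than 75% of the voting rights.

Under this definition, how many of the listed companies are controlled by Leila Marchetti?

Leila Marchetti holds 94% of Windward, so Leila Marchetti controls Windward.
No other company's threshold is met.
Leila Marchetti controls 1 company.

1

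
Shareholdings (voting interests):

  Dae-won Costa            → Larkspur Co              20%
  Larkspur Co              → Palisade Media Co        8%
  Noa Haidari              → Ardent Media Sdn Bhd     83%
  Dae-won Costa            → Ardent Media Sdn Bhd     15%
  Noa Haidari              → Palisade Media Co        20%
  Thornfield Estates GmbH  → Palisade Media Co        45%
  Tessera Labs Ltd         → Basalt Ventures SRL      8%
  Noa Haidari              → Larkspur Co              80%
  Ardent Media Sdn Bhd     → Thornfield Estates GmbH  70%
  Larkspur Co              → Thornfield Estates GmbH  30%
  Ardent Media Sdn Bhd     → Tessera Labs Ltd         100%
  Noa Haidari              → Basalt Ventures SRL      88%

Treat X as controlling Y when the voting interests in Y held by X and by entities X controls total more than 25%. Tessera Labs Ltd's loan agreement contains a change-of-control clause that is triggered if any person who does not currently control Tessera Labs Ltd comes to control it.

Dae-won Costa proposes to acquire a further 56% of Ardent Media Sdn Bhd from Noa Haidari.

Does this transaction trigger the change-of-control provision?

The purchase adds only to Dae-won's holdings (Noa's stake shrinks), so Dae-won is the only person who could newly come to control Tessera.
Dae-won's largest direct stake is 20% in Larkspur, which does not meet the threshold, so Dae-won controls no company.
Neither Dae-won nor any entity Dae-won controls holds any voting interest in Tessera.
So before the transaction, Dae-won does not control Tessera.
After the purchase, Dae-won's direct stake in Ardent rises to 15% + 56% = 71%, and Noa's stake falls to 27%.
Dae-won holds 71% of Ardent, so Dae-won controls Ardent.
Ardent holds 100% of Tessera, so Dae-won controls Tessera.
Dae-won did not control Tessera before and does after, so the clause is triggered.

Yes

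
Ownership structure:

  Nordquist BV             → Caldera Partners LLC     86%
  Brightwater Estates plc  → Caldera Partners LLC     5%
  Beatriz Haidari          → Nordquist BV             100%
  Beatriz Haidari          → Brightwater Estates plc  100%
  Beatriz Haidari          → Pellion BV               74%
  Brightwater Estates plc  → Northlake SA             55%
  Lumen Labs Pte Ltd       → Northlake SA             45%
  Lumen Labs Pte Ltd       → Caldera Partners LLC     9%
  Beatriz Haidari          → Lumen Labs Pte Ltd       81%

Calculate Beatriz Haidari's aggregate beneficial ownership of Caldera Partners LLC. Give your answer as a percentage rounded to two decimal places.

98.29%

Beatriz reaches Caldera along 3 paths.
Via Brightwater: 100% × 5% = 5%.
Via Lumen: 81% × 9% = 7.29%.
Via Nordquist: 100% × 86% = 86%.
Total: 5% + 7.29% + 86% = 98.29%.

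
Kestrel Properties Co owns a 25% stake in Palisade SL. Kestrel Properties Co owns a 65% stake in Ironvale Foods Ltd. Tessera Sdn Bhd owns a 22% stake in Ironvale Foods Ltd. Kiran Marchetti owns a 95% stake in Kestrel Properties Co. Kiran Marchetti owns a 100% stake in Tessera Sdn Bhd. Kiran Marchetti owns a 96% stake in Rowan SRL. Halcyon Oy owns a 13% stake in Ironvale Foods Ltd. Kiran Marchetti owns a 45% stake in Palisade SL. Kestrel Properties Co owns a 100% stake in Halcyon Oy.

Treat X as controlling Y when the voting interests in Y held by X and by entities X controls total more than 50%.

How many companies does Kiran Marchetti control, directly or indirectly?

6

Kiran holds 96% of Rowan, so Kiran controls Rowan.
Kiran holds 95% of Kestrel, so Kiran controls Kestrel.
Kestrel and Kiran together hold 25% + 45% = 70% of Palisade, so Kiran controls Palisade.
Kestrel holds 100% of Halcyon, so Kiran controls Halcyon.
Kiran holds 100% of Tessera, so Kiran controls Tessera.
Halcyon and Kestrel and Tessera together hold 13% + 65% + 22% = 100% of Ironvale, so Kiran controls Ironvale.
Kiran controls 6 companies.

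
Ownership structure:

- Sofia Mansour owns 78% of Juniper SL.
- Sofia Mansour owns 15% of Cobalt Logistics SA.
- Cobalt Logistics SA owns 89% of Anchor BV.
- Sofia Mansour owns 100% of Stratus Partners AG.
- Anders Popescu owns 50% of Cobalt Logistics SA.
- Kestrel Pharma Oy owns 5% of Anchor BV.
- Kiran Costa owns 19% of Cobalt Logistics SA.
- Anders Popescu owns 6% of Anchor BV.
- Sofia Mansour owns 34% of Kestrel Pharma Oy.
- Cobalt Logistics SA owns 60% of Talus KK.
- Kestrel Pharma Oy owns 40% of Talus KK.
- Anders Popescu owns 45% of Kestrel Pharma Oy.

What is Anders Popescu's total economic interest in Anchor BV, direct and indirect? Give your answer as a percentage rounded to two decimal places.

52.75%

Anders reaches Anchor along 3 paths.
Via Kestrel: 45% × 5% = 2.25%.
Direct stake: 6% = 6%.
Via Cobalt: 50% × 89% = 44.5%.
Total: 2.25% + 6% + 44.5% = 52.75%.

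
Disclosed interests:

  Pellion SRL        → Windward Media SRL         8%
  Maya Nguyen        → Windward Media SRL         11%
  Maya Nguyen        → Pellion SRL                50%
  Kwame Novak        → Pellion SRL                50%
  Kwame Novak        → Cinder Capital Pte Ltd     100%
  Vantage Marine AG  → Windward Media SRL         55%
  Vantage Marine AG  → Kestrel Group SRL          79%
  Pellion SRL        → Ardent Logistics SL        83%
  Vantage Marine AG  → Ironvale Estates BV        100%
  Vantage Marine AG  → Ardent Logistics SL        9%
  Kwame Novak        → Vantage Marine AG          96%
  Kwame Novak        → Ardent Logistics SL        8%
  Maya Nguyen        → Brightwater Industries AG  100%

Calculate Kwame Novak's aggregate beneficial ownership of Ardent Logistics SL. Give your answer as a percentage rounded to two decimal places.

58.14%

Kwame reaches Ardent along 3 paths.
Via Vantage: 96% × 9% = 8.64%.
Via Pellion: 50% × 83% = 41.5%.
Direct stake: 8% = 8%.
Total: 8.64% + 41.5% + 8% = 58.14%.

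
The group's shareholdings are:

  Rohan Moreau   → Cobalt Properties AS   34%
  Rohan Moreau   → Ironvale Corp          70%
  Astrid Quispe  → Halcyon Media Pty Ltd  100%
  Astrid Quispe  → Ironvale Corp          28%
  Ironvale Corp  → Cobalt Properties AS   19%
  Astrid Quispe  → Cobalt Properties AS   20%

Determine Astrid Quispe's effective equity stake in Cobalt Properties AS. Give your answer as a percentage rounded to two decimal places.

25.32%

Astrid reaches Cobalt along 2 paths.
Direct stake: 20% = 20%.
Via Ironvale: 28% × 19% = 5.32%.
Total: 20% + 5.32% = 25.32%.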